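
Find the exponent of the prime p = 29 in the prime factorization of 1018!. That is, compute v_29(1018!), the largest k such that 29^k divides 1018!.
v_29(1018!) = 36

Legendre's formula: v_p(n!) = Σ_{k ≥ 1} ⌊n / p^k⌋. For p = 29, n = 1018, the terms are:
  ⌊1018/29^1⌋ = ⌊1018/29⌋ = 35
  ⌊1018/29^2⌋ = ⌊1018/841⌋ = 1
(the next term ⌊1018/29^3⌋ = 0, terminating the sum). Summing: v_29(1018!) = 35 + 1 = 36.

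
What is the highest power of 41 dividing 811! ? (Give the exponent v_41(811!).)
v_41(811!) = 19

Legendre's formula: v_p(n!) = Σ_{k ≥ 1} ⌊n / p^k⌋. For p = 41, n = 811, the terms are:
  ⌊811/41^1⌋ = ⌊811/41⌋ = 19
(the next term ⌊811/41^2⌋ = 0, terminating the sum). Summing: v_41(811!) = 19 = 19.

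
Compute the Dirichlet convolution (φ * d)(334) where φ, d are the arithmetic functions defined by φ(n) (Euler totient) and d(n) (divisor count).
(φ * d)(334) = 504

Divisors of 334: [1, 2, 167, 334]. For each d | 334:
  d = 1: φ(1) · d(334/1) = 1 · 4 = 4
  d = 2: φ(2) · d(334/2) = 1 · 2 = 2
  d = 167: φ(167) · d(334/167) = 166 · 2 = 332
  d = 334: φ(334) · d(334/334) = 166 · 1 = 166
Summing: (φ * d)(334) = 4 + 2 + 332 + 166 = 504.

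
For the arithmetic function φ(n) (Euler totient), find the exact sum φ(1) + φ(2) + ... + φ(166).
Σ_{n ≤ 166} φ(n) = 8396

Compute φ(n) for each 1 ≤ n ≤ 166: φ(1) = 1, φ(2) = 1, φ(3) = 2, φ(4) = 2, φ(5) = 4, φ(6) = 2, φ(7) = 6, φ(8) = 4, φ(9) = 6, φ(10) = 4, φ(11) = 10, φ(12) = 4, φ(13) = 12, φ(14) = 6, φ(15) = 8, φ(16) = 8, φ(17) = 16, φ(18) = 6, φ(19) = 18, φ(20) = 8, φ(21) = 12, φ(22) = 10, φ(23) = 22, φ(24) = 8, φ(25) = 20, φ(26) = 12, φ(27) = 18, φ(28) = 12, φ(29) = 28, φ(30) = 8, φ(31) = 30, φ(32) = 16, φ(33) = 20, φ(34) = 16, φ(35) = 24, φ(36) = 12, φ(37) = 36, φ(38) = 18, φ(39) = 24, φ(40) = 16, φ(41) = 40, φ(42) = 12, φ(43) = 42, φ(44) = 20, φ(45) = 24, φ(46) = 22, φ(47) = 46, φ(48) = 16, φ(49) = 42, φ(50) = 20, φ(51) = 32, φ(52) = 24, φ(53) = 52, φ(54) = 18, φ(55) = 40, φ(56) = 24, φ(57) = 36, φ(58) = 28, φ(59) = 58, φ(60) = 16, φ(61) = 60, φ(62) = 30, φ(63) = 36, φ(64) = 32, φ(65) = 48, φ(66) = 20, φ(67) = 66, φ(68) = 32, φ(69) = 44, φ(70) = 24, φ(71) = 70, φ(72) = 24, φ(73) = 72, φ(74) = 36, φ(75) = 40, φ(76) = 36, φ(77) = 60, φ(78) = 24, φ(79) = 78, φ(80) = 32, φ(81) = 54, φ(82) = 40, φ(83) = 82, φ(84) = 24, φ(85) = 64, φ(86) = 42, φ(87) = 56, φ(88) = 40, φ(89) = 88, φ(90) = 24, φ(91) = 72, φ(92) = 44, φ(93) = 60, φ(94) = 46, φ(95) = 72, φ(96) = 32, φ(97) = 96, φ(98) = 42, φ(99) = 60, φ(100) = 40, φ(101) = 100, φ(102) = 32, φ(103) = 102, φ(104) = 48, φ(105) = 48, φ(106) = 52, φ(107) = 106, φ(108) = 36, φ(109) = 108, φ(110) = 40, φ(111) = 72, φ(112) = 48, φ(113) = 112, φ(114) = 36, φ(115) = 88, φ(116) = 56, φ(117) = 72, φ(118) = 58, φ(119) = 96, φ(120) = 32, φ(121) = 110, φ(122) = 60, φ(123) = 80, φ(124) = 60, φ(125) = 100, φ(126) = 36, φ(127) = 126, φ(128) = 64, φ(129) = 84, φ(130) = 48, φ(131) = 130, φ(132) = 40, φ(133) = 108, φ(134) = 66, φ(135) = 72, φ(136) = 64, φ(137) = 136, φ(138) = 44, φ(139) = 138, φ(140) = 48, φ(141) = 92, φ(142) = 70, φ(143) = 120, φ(144) = 48, φ(145) = 112, φ(146) = 72, φ(147) = 84, φ(148) = 72, φ(149) = 148, φ(150) = 40, φ(151) = 150, φ(152) = 72, φ(153) = 96, φ(154) = 60, φ(155) = 120, φ(156) = 48, φ(157) = 156, φ(158) = 78, φ(159) = 104, φ(160) = 64, φ(161) = 132, φ(162) = 54, φ(163) = 162, φ(164) = 80, φ(165) = 80, φ(166) = 82. Summing all 166 values: 8396. (Average order: Σ_{n ≤ x} φ(n) ~ (3/π²) x². For x = 166, (3/π²)·166² ≈ 8376.02.)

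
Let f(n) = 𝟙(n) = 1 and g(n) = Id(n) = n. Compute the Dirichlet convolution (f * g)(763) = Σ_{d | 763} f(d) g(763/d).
(𝟙 * Id)(763) = 880

Divisors of 763: [1, 7, 109, 763]. For each d | 763:
  d = 1: 𝟙(1) · Id(763/1) = 1 · 763 = 763
  d = 7: 𝟙(7) · Id(763/7) = 1 · 109 = 109
  d = 109: 𝟙(109) · Id(763/109) = 1 · 7 = 7
  d = 763: 𝟙(763) · Id(763/763) = 1 · 1 = 1
Summing: (𝟙 * Id)(763) = 763 + 109 + 7 + 1 = 880.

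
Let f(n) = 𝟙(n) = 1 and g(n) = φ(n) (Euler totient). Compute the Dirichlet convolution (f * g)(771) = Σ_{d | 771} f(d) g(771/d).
(𝟙 * φ)(771) = 771

Divisors of 771: [1, 3, 257, 771]. For each d | 771:
  d = 1: 𝟙(1) · φ(771/1) = 1 · 512 = 512
  d = 3: 𝟙(3) · φ(771/3) = 1 · 256 = 256
  d = 257: 𝟙(257) · φ(771/257) = 1 · 2 = 2
  d = 771: 𝟙(771) · φ(771/771) = 1 · 1 = 1
Summing: (𝟙 * φ)(771) = 512 + 256 + 2 + 1 = 771.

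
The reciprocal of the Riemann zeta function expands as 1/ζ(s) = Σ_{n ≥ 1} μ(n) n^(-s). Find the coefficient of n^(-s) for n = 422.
μ(422) = 1

Factor n = 422 = 2 · 211. μ(n) = 0 if any exponent ≥ 2 (not squarefree); otherwise μ(n) = (−1)^{ω(n)} where ω(n) is the number of distinct prime factors. Applying: μ(422) = 1.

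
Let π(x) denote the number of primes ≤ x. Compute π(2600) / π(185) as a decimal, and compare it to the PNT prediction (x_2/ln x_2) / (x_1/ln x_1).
π(2600)/π(185) = 378/42 ≈ 9.0000;  PNT prediction ≈ 9.3304.

π(185) = 42 and π(2600) = 378, so π(2600)/π(185) ≈ 9.0000. The PNT-predicted ratio is (2600/ln(2600)) / (185/ln(185)) ≈ 9.3304. The two agree to within a few percent, as expected.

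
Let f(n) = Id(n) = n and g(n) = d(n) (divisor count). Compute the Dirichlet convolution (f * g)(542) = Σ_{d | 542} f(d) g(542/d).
(Id * d)(542) = 1092

Divisors of 542: [1, 2, 271, 542]. For each d | 542:
  d = 1: Id(1) · d(542/1) = 1 · 4 = 4
  d = 2: Id(2) · d(542/2) = 2 · 2 = 4
  d = 271: Id(271) · d(542/271) = 271 · 2 = 542
  d = 542: Id(542) · d(542/542) = 542 · 1 = 542
Summing: (Id * d)(542) = 4 + 4 + 542 + 542 = 1092.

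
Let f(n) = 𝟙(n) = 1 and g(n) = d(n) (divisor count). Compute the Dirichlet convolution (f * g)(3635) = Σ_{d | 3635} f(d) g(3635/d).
(𝟙 * d)(3635) = 9

Divisors of 3635: [1, 5, 727, 3635]. For each d | 3635:
  d = 1: 𝟙(1) · d(3635/1) = 1 · 4 = 4
  d = 5: 𝟙(5) · d(3635/5) = 1 · 2 = 2
  d = 727: 𝟙(727) · d(3635/727) = 1 · 2 = 2
  d = 3635: 𝟙(3635) · d(3635/3635) = 1 · 1 = 1
Summing: (𝟙 * d)(3635) = 4 + 2 + 2 + 1 = 9.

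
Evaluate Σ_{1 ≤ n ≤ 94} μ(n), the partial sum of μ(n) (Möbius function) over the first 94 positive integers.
Σ_{n ≤ 94} μ(n) = 1

Compute μ(n) for each 1 ≤ n ≤ 94: μ(1) = 1, μ(2) = -1, μ(3) = -1, μ(4) = 0, μ(5) = -1, μ(6) = 1, μ(7) = -1, μ(8) = 0, μ(9) = 0, μ(10) = 1, μ(11) = -1, μ(12) = 0, μ(13) = -1, μ(14) = 1, μ(15) = 1, μ(16) = 0, μ(17) = -1, μ(18) = 0, μ(19) = -1, μ(20) = 0, μ(21) = 1, μ(22) = 1, μ(23) = -1, μ(24) = 0, μ(25) = 0, μ(26) = 1, μ(27) = 0, μ(28) = 0, μ(29) = -1, μ(30) = -1, μ(31) = -1, μ(32) = 0, μ(33) = 1, μ(34) = 1, μ(35) = 1, μ(36) = 0, μ(37) = -1, μ(38) = 1, μ(39) = 1, μ(40) = 0, μ(41) = -1, μ(42) = -1, μ(43) = -1, μ(44) = 0, μ(45) = 0, μ(46) = 1, μ(47) = -1, μ(48) = 0, μ(49) = 0, μ(50) = 0, μ(51) = 1, μ(52) = 0, μ(53) = -1, μ(54) = 0, μ(55) = 1, μ(56) = 0, μ(57) = 1, μ(58) = 1, μ(59) = -1, μ(60) = 0, μ(61) = -1, μ(62) = 1, μ(63) = 0, μ(64) = 0, μ(65) = 1, μ(66) = -1, μ(67) = -1, μ(68) = 0, μ(69) = 1, μ(70) = -1, μ(71) = -1, μ(72) = 0, μ(73) = -1, μ(74) = 1, μ(75) = 0, μ(76) = 0, μ(77) = 1, μ(78) = -1, μ(79) = -1, μ(80) = 0, μ(81) = 0, μ(82) = 1, μ(83) = -1, μ(84) = 0, μ(85) = 1, μ(86) = 1, μ(87) = 1, μ(88) = 0, μ(89) = -1, μ(90) = 0, μ(91) = 1, μ(92) = 0, μ(93) = 1, μ(94) = 1. Summing all 94 values: 1. (Mertens function M(x) = Σ_{n ≤ x} μ(n); on average M(x) should be small (PNT ⟺ M(x) = o(x)).)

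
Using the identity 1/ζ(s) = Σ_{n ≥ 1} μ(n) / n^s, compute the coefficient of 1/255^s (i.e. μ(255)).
μ(255) = -1

Factor n = 255 = 3 · 5 · 17. μ(n) = 0 if any exponent ≥ 2 (not squarefree); otherwise μ(n) = (−1)^{ω(n)} where ω(n) is the number of distinct prime factors. Applying: μ(255) = -1.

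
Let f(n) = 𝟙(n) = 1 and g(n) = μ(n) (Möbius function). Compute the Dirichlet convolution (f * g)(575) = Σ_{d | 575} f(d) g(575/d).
(𝟙 * μ)(575) = 0

Divisors of 575: [1, 5, 23, 25, 115, 575]. For each d | 575:
  d = 1: 𝟙(1) · μ(575/1) = 1 · 0 = 0
  d = 5: 𝟙(5) · μ(575/5) = 1 · 1 = 1
  d = 23: 𝟙(23) · μ(575/23) = 1 · 0 = 0
  d = 25: 𝟙(25) · μ(575/25) = 1 · -1 = -1
  d = 115: 𝟙(115) · μ(575/115) = 1 · -1 = -1
  d = 575: 𝟙(575) · μ(575/575) = 1 · 1 = 1
Summing: (𝟙 * μ)(575) = 0 + 1 + 0 + -1 + -1 + 1 = 0.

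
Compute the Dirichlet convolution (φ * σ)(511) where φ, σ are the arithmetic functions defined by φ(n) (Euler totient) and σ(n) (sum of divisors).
(φ * σ)(511) = 2044

Divisors of 511: [1, 7, 73, 511]. For each d | 511:
  d = 1: φ(1) · σ(511/1) = 1 · 592 = 592
  d = 7: φ(7) · σ(511/7) = 6 · 74 = 444
  d = 73: φ(73) · σ(511/73) = 72 · 8 = 576
  d = 511: φ(511) · σ(511/511) = 432 · 1 = 432
Summing: (φ * σ)(511) = 592 + 444 + 576 + 432 = 2044.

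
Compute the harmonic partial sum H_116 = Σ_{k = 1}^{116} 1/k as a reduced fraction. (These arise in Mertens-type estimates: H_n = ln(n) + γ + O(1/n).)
H_116 = 92723052988307480317436790993517488799788772043569/17379782769567790172972927968296006432665936992320

Direct summation: H_116 = 1 + 1/2 + ... + 1/116. The least common denominator is lcm(1, ..., 116) = 955888052326228459513511038256280353796626534577600; over this denominator the numerator is 955888052326228459513511038256280353796626534577600 + 477944026163114229756755519128140176898313267288800 + 318629350775409486504503679418760117932208844859200 + 238972013081557114878377759564070088449156633644400 + 191177610465245691902702207651256070759325306915520 + 159314675387704743252251839709380058966104422429600 + 136555436046604065644787291179468621970946647796800 + 119486006540778557439188879782035044224578316822200 + 106209783591803162168167893139586705977402948286400 + 95588805232622845951351103825628035379662653457760 + 86898913847838950864864639841480032163329684961600 + 79657337693852371626125919854690029483052211214800 + 73529850178940650731808541404329257984355887275200 + 68277718023302032822393645589734310985473323898400 + 63725870155081897300900735883752023586441768971840 + 59743003270389278719594439891017522112289158411100 + 56228708960366379971383002250369432576272149092800 + 53104891795901581084083946569793352988701474143200 + 50309897490854129448079528329277913357717186030400 + 47794402616311422975675551912814017689831326728880 + 45518478682201355214929097059822873990315549265600 + 43449456923919475432432319920740016081664842480800 + 41560350101140367804935262532881754512896805851200 + 39828668846926185813062959927345014741526105607400 + 38235522093049138380540441530251214151865061383104 + 36764925089470325365904270702164628992177943637600 + 35403261197267720722722631046528901992467649428800 + 34138859011651016411196822794867155492736661949200 + 32961656976766498603914173732975184613676777054400 + 31862935077540948650450367941876011793220884485920 + 30835098462136401919790678653428398509568597889600 + 29871501635194639359797219945508761056144579205550 + 28966304615946316954954879947160010721109894987200 + 28114354480183189985691501125184716288136074546400 + 27311087209320813128957458235893724394189329559360 + 26552445897950790542041973284896676494350737071600 + 25834812225033201608473271304223793345854771204800 + 25154948745427064724039764164638956678858593015200 + 24509950059646883577269513801443085994785295758400 + 23897201308155711487837775956407008844915663364440 + 23314342739664108768622220445275130580405525233600 + 22759239341100677607464548529911436995157774632800 + 22229954705261126965430489261773961716200617083200 + 21724728461959737716216159960370008040832421240400 + 21241956718360632433633578627917341195480589657280 + 20780175050570183902467631266440877256448402925600 + 20338043666515499138585341239495326676523968820800 + 19914334423463092906531479963672507370763052803700 + 19507919435229152234969613025638374567278092542400 + 19117761046524569190270220765125607075932530691552 + 18742902986788793323794334083456477525424049697600 + 18382462544735162682952135351082314496088971818800 + 18035623628796763387047378080307176486728802539200 + 17701630598633860361361315523264450996233824714400 + 17379782769567790172972927968296006432665936992320 + 17069429505825508205598411397433577746368330974600 + 16769965830284709816026509443092637785905728676800 + 16480828488383249301957086866487592306838388527200 + 16201492412308956940906966750106446674519093806400 + 15931467538770474325225183970938005896610442242960 + 15670295939774237041205098987807874652403713681600 + 15417549231068200959895339326714199254784298944800 + 15172826227400451738309699019940957996771849755200 + 14935750817597319679898609972754380528072289602775 + 14705970035788130146361708280865851596871177455040 + 14483152307973158477477439973580005360554947493600 + 14266985855615350141992702063526572444725769172800 + 14057177240091594992845750562592358144068037273200 + 13853450033713455934978420844293918170965601950400 + 13655543604660406564478729117946862197094664779680 + 13463212004594767035401563919102540194318683585600 + 13276222948975395271020986642448338247175368535800 + 13094356881181211774157685455565484298583925131200 + 12917406112516600804236635652111896672927385602400 + 12745174031016379460180147176750404717288353794368 + 12577474372713532362019882082319478339429296507600 + 12414130549691278694980662834497147451904240708800 + 12254975029823441788634756900721542997392647879200 + 12099848763623145057133051117168105744261095374400 + 11948600654077855743918887978203504422457831682220 + 11801087065755906907574210348842967330822549809600 + 11657171369832054384311110222637565290202762616800 + 11516723522002752524259169135617835587911163067200 + 11379619670550338803732274264955718497578887316400 + 11245741792073275994276600450073886515254429818560 + 11114977352630563482715244630886980858100308541600 + 10987218992255499534638057910991728204558925684800 + 10862364230979868858108079980185004020416210620200 + 10740315194676724264196753238834610716816028478400 + 10620978359180316216816789313958670597740294828640 + 10504264311277235818829791629189893997765126753600 + 10390087525285091951233815633220438628224201462800 + 10278366154045467306596892884476132836522865963200 + 10169021833257749569292670619747663338261984410400 + 10061979498170825889615905665855582671543437206080 + 9957167211731546453265739981836253685381526401850 + 9854516003363179994984649878930725296872438500800 + 9753959717614576117484806512819187283639046271200 + 9655434871982105651651626649053336907036631662400 + 9558880523262284595135110382562803537966265345776 + 9464238141843846133797138992636439146501252817600 + 9371451493394396661897167041728238762712024848800 + 9280466527439111257412728526760003434918704219200 + 9191231272367581341476067675541157248044485909400 + 9103695736440271042985819411964574798063109853120 + 9017811814398381693523689040153588243364401269600 + 8933533199310546350593561105198881811183425556800 + 8850815299316930180680657761632225498116912357200 + 8769615158956224399206523286754865631161711326400 + 8689891384783895086486463984148003216332968496160 + 8611604075011067202824423768074597781951590401600 + 8534714752912754102799205698716788873184165487300 + 8459186303771933270031071135011330564571916235200 + 8384982915142354908013254721546318892952864338400 + 8312070020228073560987052506576350902579361170240 + 8240414244191624650978543433243796153419194263600 = 5099767914356911417459023504643461883988382462396295, so H_116 = 5099767914356911417459023504643461883988382462396295/955888052326228459513511038256280353796626534577600; reducing by gcd(5099767914356911417459023504643461883988382462396295, 955888052326228459513511038256280353796626534577600) = 55 gives 92723052988307480317436790993517488799788772043569/17379782769567790172972927968296006432665936992320 ≈ 5.33511. (The PNT-adjacent estimate ln(116) + γ ≈ 5.33081 matches within O(1/n).)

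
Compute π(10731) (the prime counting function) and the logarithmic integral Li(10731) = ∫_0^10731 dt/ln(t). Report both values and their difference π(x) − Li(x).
π(10731) = 1308;  Li(10731) ≈ 1325.20;  π(x) − Li(x) ≈ -17.20.

Direct count of primes ≤ 10731 gives π(10731) = 1308. Numerical evaluation of the logarithmic integral gives Li(10731) ≈ 1325.20. The difference π(x) − Li(x) ≈ -17.20 is typically negative for small/moderate x (Li(x) overestimates), though Littlewood's theorem shows this sign changes infinitely often.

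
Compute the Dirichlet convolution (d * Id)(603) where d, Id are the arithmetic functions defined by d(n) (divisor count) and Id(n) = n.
(d * Id)(603) = 1242

Divisors of 603: [1, 3, 9, 67, 201, 603]. For each d | 603:
  d = 1: d(1) · Id(603/1) = 1 · 603 = 603
  d = 3: d(3) · Id(603/3) = 2 · 201 = 402
  d = 9: d(9) · Id(603/9) = 3 · 67 = 201
  d = 67: d(67) · Id(603/67) = 2 · 9 = 18
  d = 201: d(201) · Id(603/201) = 4 · 3 = 12
  d = 603: d(603) · Id(603/603) = 6 · 1 = 6
Summing: (d * Id)(603) = 603 + 402 + 201 + 18 + 12 + 6 = 1242.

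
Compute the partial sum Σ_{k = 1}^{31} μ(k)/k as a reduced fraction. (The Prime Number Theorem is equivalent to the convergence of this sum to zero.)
Σ μ(k)/k = -4193929329/66853496710

Values of μ(k) for 1 ≤ k ≤ 31: μ(1) = 1, μ(2) = -1, μ(3) = -1, μ(5) = -1, μ(6) = 1, μ(7) = -1, μ(10) = 1, μ(11) = -1, μ(13) = -1, μ(14) = 1, μ(15) = 1, μ(17) = -1, μ(19) = -1, μ(21) = 1, μ(22) = 1, μ(23) = -1, μ(26) = 1, μ(29) = -1, μ(30) = -1, μ(31) = -1, with μ = 0 on non-squarefree integers. Summing μ(k)/k for k where μ(k) ≠ 0 gives -4193929329/66853496710 ≈ -0.0627. (PNT ⟺ this sum → 0 as n → ∞.)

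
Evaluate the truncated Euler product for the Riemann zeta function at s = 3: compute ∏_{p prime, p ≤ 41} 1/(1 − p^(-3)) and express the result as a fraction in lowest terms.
∏ = 146179583280100194365681354929/121615573969288081570641739776

The primes p ≤ 41 are [2, 3, 5, 7, 11, 13, 17, 19, 23, 29, 31, 37, 41]. For each prime, (1 − 1/p^3)^(-1) = p^3 / (p^3 − 1). The product is (1 − 1/2^3)^(-1), (1 − 1/3^3)^(-1), (1 − 1/5^3)^(-1), (1 − 1/7^3)^(-1), (1 − 1/11^3)^(-1), (1 − 1/13^3)^(-1), (1 − 1/17^3)^(-1), (1 − 1/19^3)^(-1), (1 − 1/23^3)^(-1), (1 − 1/29^3)^(-1), (1 − 1/31^3)^(-1), (1 − 1/37^3)^(-1), (1 − 1/41^3)^(-1) = ∏ p^3 / (p^3 − 1) = 146179583280100194365681354929/121615573969288081570641739776.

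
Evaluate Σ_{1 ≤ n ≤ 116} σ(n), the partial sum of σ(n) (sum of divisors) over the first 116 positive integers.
Σ_{n ≤ 116} σ(n) = 11107

Compute σ(n) for each 1 ≤ n ≤ 116: σ(1) = 1, σ(2) = 3, σ(3) = 4, σ(4) = 7, σ(5) = 6, σ(6) = 12, σ(7) = 8, σ(8) = 15, σ(9) = 13, σ(10) = 18, σ(11) = 12, σ(12) = 28, σ(13) = 14, σ(14) = 24, σ(15) = 24, σ(16) = 31, σ(17) = 18, σ(18) = 39, σ(19) = 20, σ(20) = 42, σ(21) = 32, σ(22) = 36, σ(23) = 24, σ(24) = 60, σ(25) = 31, σ(26) = 42, σ(27) = 40, σ(28) = 56, σ(29) = 30, σ(30) = 72, σ(31) = 32, σ(32) = 63, σ(33) = 48, σ(34) = 54, σ(35) = 48, σ(36) = 91, σ(37) = 38, σ(38) = 60, σ(39) = 56, σ(40) = 90, σ(41) = 42, σ(42) = 96, σ(43) = 44, σ(44) = 84, σ(45) = 78, σ(46) = 72, σ(47) = 48, σ(48) = 124, σ(49) = 57, σ(50) = 93, σ(51) = 72, σ(52) = 98, σ(53) = 54, σ(54) = 120, σ(55) = 72, σ(56) = 120, σ(57) = 80, σ(58) = 90, σ(59) = 60, σ(60) = 168, σ(61) = 62, σ(62) = 96, σ(63) = 104, σ(64) = 127, σ(65) = 84, σ(66) = 144, σ(67) = 68, σ(68) = 126, σ(69) = 96, σ(70) = 144, σ(71) = 72, σ(72) = 195, σ(73) = 74, σ(74) = 114, σ(75) = 124, σ(76) = 140, σ(77) = 96, σ(78) = 168, σ(79) = 80, σ(80) = 186, σ(81) = 121, σ(82) = 126, σ(83) = 84, σ(84) = 224, σ(85) = 108, σ(86) = 132, σ(87) = 120, σ(88) = 180, σ(89) = 90, σ(90) = 234, σ(91) = 112, σ(92) = 168, σ(93) = 128, σ(94) = 144, σ(95) = 120, σ(96) = 252, σ(97) = 98, σ(98) = 171, σ(99) = 156, σ(100) = 217, σ(101) = 102, σ(102) = 216, σ(103) = 104, σ(104) = 210, σ(105) = 192, σ(106) = 162, σ(107) = 108, σ(108) = 280, σ(109) = 110, σ(110) = 216, σ(111) = 152, σ(112) = 248, σ(113) = 114, σ(114) = 240, σ(115) = 144, σ(116) = 210. Summing all 116 values: 11107. (Average order: Σ_{n ≤ x} σ(n) ~ (π²/12) x². For x = 116, (π²/12)·116² ≈ 11067.12.)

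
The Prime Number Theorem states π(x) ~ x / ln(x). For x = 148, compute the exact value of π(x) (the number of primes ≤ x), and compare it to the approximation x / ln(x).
π(148) = 34;  x/ln(x) ≈ 29.62;  relative error ≈ 12.89%.

Directly count primes up to 148: π(148) = 34. The PNT approximation gives 148/ln(148) ≈ 148/4.99721 ≈ 29.62. Relative error (π(x) − x/ln(x)) / π(x) ≈ 12.89%; the approximation is known to undercount slightly (Li(x) is a better estimate).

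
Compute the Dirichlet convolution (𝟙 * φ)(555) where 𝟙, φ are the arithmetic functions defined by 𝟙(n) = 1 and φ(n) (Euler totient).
(𝟙 * φ)(555) = 555

Divisors of 555: [1, 3, 5, 15, 37, 111, 185, 555]. For each d | 555:
  d = 1: 𝟙(1) · φ(555/1) = 1 · 288 = 288
  d = 3: 𝟙(3) · φ(555/3) = 1 · 144 = 144
  d = 5: 𝟙(5) · φ(555/5) = 1 · 72 = 72
  d = 15: 𝟙(15) · φ(555/15) = 1 · 36 = 36
  d = 37: 𝟙(37) · φ(555/37) = 1 · 8 = 8
  d = 111: 𝟙(111) · φ(555/111) = 1 · 4 = 4
  d = 185: 𝟙(185) · φ(555/185) = 1 · 2 = 2
  d = 555: 𝟙(555) · φ(555/555) = 1 · 1 = 1
Summing: (𝟙 * φ)(555) = 288 + 144 + 72 + 36 + 8 + 4 + 2 + 1 = 555.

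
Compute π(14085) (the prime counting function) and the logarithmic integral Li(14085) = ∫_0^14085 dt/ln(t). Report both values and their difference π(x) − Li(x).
π(14085) = 1661;  Li(14085) ≈ 1681.16;  π(x) − Li(x) ≈ -20.16.

Direct count of primes ≤ 14085 gives π(14085) = 1661. Numerical evaluation of the logarithmic integral gives Li(14085) ≈ 1681.16. The difference π(x) − Li(x) ≈ -20.16 is typically negative for small/moderate x (Li(x) overestimates), though Littlewood's theorem shows this sign changes infinitely often.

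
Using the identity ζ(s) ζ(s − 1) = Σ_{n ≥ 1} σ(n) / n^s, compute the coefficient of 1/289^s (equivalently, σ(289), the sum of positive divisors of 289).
σ(289) = 307

In the product (Σ m^0/m^s)(Σ k / k^s) = Σ (Σ_{d | n} d) / n^s, the coefficient of 1/n^s is σ(n) = Σ_{d | n} d. For n = 289, divisors are [1, 17, 289]; summing: σ(289) = 307.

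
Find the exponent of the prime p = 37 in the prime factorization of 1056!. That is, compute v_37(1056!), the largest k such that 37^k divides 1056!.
v_37(1056!) = 28

Legendre's formula: v_p(n!) = Σ_{k ≥ 1} ⌊n / p^k⌋. For p = 37, n = 1056, the terms are:
  ⌊1056/37^1⌋ = ⌊1056/37⌋ = 28
(the next term ⌊1056/37^2⌋ = 0, terminating the sum). Summing: v_37(1056!) = 28 = 28.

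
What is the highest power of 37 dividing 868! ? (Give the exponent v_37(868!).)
v_37(868!) = 23

Legendre's formula: v_p(n!) = Σ_{k ≥ 1} ⌊n / p^k⌋. For p = 37, n = 868, the terms are:
  ⌊868/37^1⌋ = ⌊868/37⌋ = 23
(the next term ⌊868/37^2⌋ = 0, terminating the sum). Summing: v_37(868!) = 23 = 23.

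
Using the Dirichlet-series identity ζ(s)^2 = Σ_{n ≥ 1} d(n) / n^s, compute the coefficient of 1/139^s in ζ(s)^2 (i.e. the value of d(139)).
d(139) = 2

ζ(s)^2 = (Σ 1/m^s)(Σ 1/k^s). The coefficient of 1/n^s in the product is the number of ordered pairs (m, k) with mk = n, which equals d(n). For n = 139, divisors are [1, 139], so d(139) = 2.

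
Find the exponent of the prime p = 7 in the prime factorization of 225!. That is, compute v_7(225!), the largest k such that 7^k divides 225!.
v_7(225!) = 36

Legendre's formula: v_p(n!) = Σ_{k ≥ 1} ⌊n / p^k⌋. For p = 7, n = 225, the terms are:
  ⌊225/7^1⌋ = ⌊225/7⌋ = 32
  ⌊225/7^2⌋ = ⌊225/49⌋ = 4
(the next term ⌊225/7^3⌋ = 0, terminating the sum). Summing: v_7(225!) = 32 + 4 = 36.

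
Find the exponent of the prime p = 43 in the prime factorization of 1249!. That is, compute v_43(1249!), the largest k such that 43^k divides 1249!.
v_43(1249!) = 29

Legendre's formula: v_p(n!) = Σ_{k ≥ 1} ⌊n / p^k⌋. For p = 43, n = 1249, the terms are:
  ⌊1249/43^1⌋ = ⌊1249/43⌋ = 29
(the next term ⌊1249/43^2⌋ = 0, terminating the sum). Summing: v_43(1249!) = 29 = 29.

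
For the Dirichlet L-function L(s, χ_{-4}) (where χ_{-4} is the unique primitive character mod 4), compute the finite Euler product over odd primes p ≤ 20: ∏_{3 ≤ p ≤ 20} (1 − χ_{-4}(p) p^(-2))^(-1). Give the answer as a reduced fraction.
∏ = 14933966047/16280616960

The odd primes p ≤ 20 are [3, 5, 7, 11, 13, 17, 19]. For each, χ(p) = 1 if p ≡ 1 mod 4, χ(p) = −1 if p ≡ 3 mod 4. Taking (1 − χ(p)/p^2)^(-1) = p^2/(p^2 − χ(p)): (1 − (-1)/3^2)^(-1) · (1 − (1)/5^2)^(-1) · (1 − (-1)/7^2)^(-1) · (1 − (-1)/11^2)^(-1) · (1 − (1)/13^2)^(-1) · (1 − (1)/17^2)^(-1) · (1 − (-1)/19^2)^(-1) = 14933966047/16280616960.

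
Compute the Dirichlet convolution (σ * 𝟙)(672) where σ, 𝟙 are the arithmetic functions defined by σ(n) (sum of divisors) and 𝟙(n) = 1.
(σ * 𝟙)(672) = 5400

Divisors of 672: [1, 2, 3, 4, 6, 7, 8, 12, 14, 16, 21, 24, 28, 32, 42, 48, 56, 84, 96, 112, 168, 224, 336, 672]. For each d | 672:
  d = 1: σ(1) · 𝟙(672/1) = 1 · 1 = 1
  d = 2: σ(2) · 𝟙(672/2) = 3 · 1 = 3
  d = 3: σ(3) · 𝟙(672/3) = 4 · 1 = 4
  d = 4: σ(4) · 𝟙(672/4) = 7 · 1 = 7
  d = 6: σ(6) · 𝟙(672/6) = 12 · 1 = 12
  d = 7: σ(7) · 𝟙(672/7) = 8 · 1 = 8
  d = 8: σ(8) · 𝟙(672/8) = 15 · 1 = 15
  d = 12: σ(12) · 𝟙(672/12) = 28 · 1 = 28
  d = 14: σ(14) · 𝟙(672/14) = 24 · 1 = 24
  d = 16: σ(16) · 𝟙(672/16) = 31 · 1 = 31
  d = 21: σ(21) · 𝟙(672/21) = 32 · 1 = 32
  d = 24: σ(24) · 𝟙(672/24) = 60 · 1 = 60
  d = 28: σ(28) · 𝟙(672/28) = 56 · 1 = 56
  d = 32: σ(32) · 𝟙(672/32) = 63 · 1 = 63
  d = 42: σ(42) · 𝟙(672/42) = 96 · 1 = 96
  d = 48: σ(48) · 𝟙(672/48) = 124 · 1 = 124
  d = 56: σ(56) · 𝟙(672/56) = 120 · 1 = 120
  d = 84: σ(84) · 𝟙(672/84) = 224 · 1 = 224
  d = 96: σ(96) · 𝟙(672/96) = 252 · 1 = 252
  d = 112: σ(112) · 𝟙(672/112) = 248 · 1 = 248
  d = 168: σ(168) · 𝟙(672/168) = 480 · 1 = 480
  d = 224: σ(224) · 𝟙(672/224) = 504 · 1 = 504
  d = 336: σ(336) · 𝟙(672/336) = 992 · 1 = 992
  d = 672: σ(672) · 𝟙(672/672) = 2016 · 1 = 2016
Summing: (σ * 𝟙)(672) = 1 + 3 + 4 + 7 + 12 + 8 + 15 + 28 + 24 + 31 + 32 + 60 + 56 + 63 + 96 + 124 + 120 + 224 + 252 + 248 + 480 + 504 + 992 + 2016 = 5400.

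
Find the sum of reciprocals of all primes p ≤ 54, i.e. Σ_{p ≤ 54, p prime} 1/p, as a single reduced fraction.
Σ 1/p = 54766551458687142251/32589158477190044730

π(54) = 16, so the primes ≤ 54 are [2, 3, 5, 7, 11, 13, 17, 19, 23, 29, 31, 37, 41, 43, 47, 53]. Summing 1/p over these primes: 54766551458687142251/32589158477190044730 ≈ 1.6805. Mertens estimate ln ln(54) + 0.2615 ≈ 1.6450.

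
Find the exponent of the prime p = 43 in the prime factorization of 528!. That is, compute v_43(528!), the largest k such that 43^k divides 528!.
v_43(528!) = 12

Legendre's formula: v_p(n!) = Σ_{k ≥ 1} ⌊n / p^k⌋. For p = 43, n = 528, the terms are:
  ⌊528/43^1⌋ = ⌊528/43⌋ = 12
(the next term ⌊528/43^2⌋ = 0, terminating the sum). Summing: v_43(528!) = 12 = 12.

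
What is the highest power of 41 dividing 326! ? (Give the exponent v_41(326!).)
v_41(326!) = 7

Legendre's formula: v_p(n!) = Σ_{k ≥ 1} ⌊n / p^k⌋. For p = 41, n = 326, the terms are:
  ⌊326/41^1⌋ = ⌊326/41⌋ = 7
(the next term ⌊326/41^2⌋ = 0, terminating the sum). Summing: v_41(326!) = 7 = 7.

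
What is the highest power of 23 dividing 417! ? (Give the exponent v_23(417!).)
v_23(417!) = 18

Legendre's formula: v_p(n!) = Σ_{k ≥ 1} ⌊n / p^k⌋. For p = 23, n = 417, the terms are:
  ⌊417/23^1⌋ = ⌊417/23⌋ = 18
(the next term ⌊417/23^2⌋ = 0, terminating the sum). Summing: v_23(417!) = 18 = 18.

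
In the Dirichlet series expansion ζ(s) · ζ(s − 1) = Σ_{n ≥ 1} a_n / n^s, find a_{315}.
σ(315) = 624

In the product (Σ m^0/m^s)(Σ k / k^s) = Σ (Σ_{d | n} d) / n^s, the coefficient of 1/n^s is σ(n) = Σ_{d | n} d. For n = 315, divisors are [1, 3, 5, 7, 9, 15, 21, 35, 45, 63, 105, 315]; summing: σ(315) = 624.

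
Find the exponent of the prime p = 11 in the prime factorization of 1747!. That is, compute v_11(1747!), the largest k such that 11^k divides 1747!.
v_11(1747!) = 173

Legendre's formula: v_p(n!) = Σ_{k ≥ 1} ⌊n / p^k⌋. For p = 11, n = 1747, the terms are:
  ⌊1747/11^1⌋ = ⌊1747/11⌋ = 158
  ⌊1747/11^2⌋ = ⌊1747/121⌋ = 14
  ⌊1747/11^3⌋ = ⌊1747/1331⌋ = 1
(the next term ⌊1747/11^4⌋ = 0, terminating the sum). Summing: v_11(1747!) = 158 + 14 + 1 = 173.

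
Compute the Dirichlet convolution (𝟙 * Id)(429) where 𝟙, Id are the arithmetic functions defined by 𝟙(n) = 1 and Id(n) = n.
(𝟙 * Id)(429) = 672

Divisors of 429: [1, 3, 11, 13, 33, 39, 143, 429]. For each d | 429:
  d = 1: 𝟙(1) · Id(429/1) = 1 · 429 = 429
  d = 3: 𝟙(3) · Id(429/3) = 1 · 143 = 143
  d = 11: 𝟙(11) · Id(429/11) = 1 · 39 = 39
  d = 13: 𝟙(13) · Id(429/13) = 1 · 33 = 33
  d = 33: 𝟙(33) · Id(429/33) = 1 · 13 = 13
  d = 39: 𝟙(39) · Id(429/39) = 1 · 11 = 11
  d = 143: 𝟙(143) · Id(429/143) = 1 · 3 = 3
  d = 429: 𝟙(429) · Id(429/429) = 1 · 1 = 1
Summing: (𝟙 * Id)(429) = 429 + 143 + 39 + 33 + 13 + 11 + 3 + 1 = 672.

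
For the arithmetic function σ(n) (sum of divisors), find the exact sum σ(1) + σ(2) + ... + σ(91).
Σ_{n ≤ 91} σ(n) = 6845

Compute σ(n) for each 1 ≤ n ≤ 91: σ(1) = 1, σ(2) = 3, σ(3) = 4, σ(4) = 7, σ(5) = 6, σ(6) = 12, σ(7) = 8, σ(8) = 15, σ(9) = 13, σ(10) = 18, σ(11) = 12, σ(12) = 28, σ(13) = 14, σ(14) = 24, σ(15) = 24, σ(16) = 31, σ(17) = 18, σ(18) = 39, σ(19) = 20, σ(20) = 42, σ(21) = 32, σ(22) = 36, σ(23) = 24, σ(24) = 60, σ(25) = 31, σ(26) = 42, σ(27) = 40, σ(28) = 56, σ(29) = 30, σ(30) = 72, σ(31) = 32, σ(32) = 63, σ(33) = 48, σ(34) = 54, σ(35) = 48, σ(36) = 91, σ(37) = 38, σ(38) = 60, σ(39) = 56, σ(40) = 90, σ(41) = 42, σ(42) = 96, σ(43) = 44, σ(44) = 84, σ(45) = 78, σ(46) = 72, σ(47) = 48, σ(48) = 124, σ(49) = 57, σ(50) = 93, σ(51) = 72, σ(52) = 98, σ(53) = 54, σ(54) = 120, σ(55) = 72, σ(56) = 120, σ(57) = 80, σ(58) = 90, σ(59) = 60, σ(60) = 168, σ(61) = 62, σ(62) = 96, σ(63) = 104, σ(64) = 127, σ(65) = 84, σ(66) = 144, σ(67) = 68, σ(68) = 126, σ(69) = 96, σ(70) = 144, σ(71) = 72, σ(72) = 195, σ(73) = 74, σ(74) = 114, σ(75) = 124, σ(76) = 140, σ(77) = 96, σ(78) = 168, σ(79) = 80, σ(80) = 186, σ(81) = 121, σ(82) = 126, σ(83) = 84, σ(84) = 224, σ(85) = 108, σ(86) = 132, σ(87) = 120, σ(88) = 180, σ(89) = 90, σ(90) = 234, σ(91) = 112. Summing all 91 values: 6845. (Average order: Σ_{n ≤ x} σ(n) ~ (π²/12) x². For x = 91, (π²/12)·91² ≈ 6810.85.)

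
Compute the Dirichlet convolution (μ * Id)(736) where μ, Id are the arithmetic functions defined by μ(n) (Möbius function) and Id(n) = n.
(μ * Id)(736) = 352

Divisors of 736: [1, 2, 4, 8, 16, 23, 32, 46, 92, 184, 368, 736]. For each d | 736:
  d = 1: μ(1) · Id(736/1) = 1 · 736 = 736
  d = 2: μ(2) · Id(736/2) = -1 · 368 = -368
  d = 4: μ(4) · Id(736/4) = 0 · 184 = 0
  d = 8: μ(8) · Id(736/8) = 0 · 92 = 0
  d = 16: μ(16) · Id(736/16) = 0 · 46 = 0
  d = 23: μ(23) · Id(736/23) = -1 · 32 = -32
  d = 32: μ(32) · Id(736/32) = 0 · 23 = 0
  d = 46: μ(46) · Id(736/46) = 1 · 16 = 16
  d = 92: μ(92) · Id(736/92) = 0 · 8 = 0
  d = 184: μ(184) · Id(736/184) = 0 · 4 = 0
  d = 368: μ(368) · Id(736/368) = 0 · 2 = 0
  d = 736: μ(736) · Id(736/736) = 0 · 1 = 0
Summing: (μ * Id)(736) = 736 + -368 + 0 + 0 + 0 + -32 + 0 + 16 + 0 + 0 + 0 + 0 = 352.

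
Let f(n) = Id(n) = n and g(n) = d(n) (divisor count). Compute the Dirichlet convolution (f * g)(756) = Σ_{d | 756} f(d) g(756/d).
(Id * d)(756) = 5742

Divisors of 756: [1, 2, 3, 4, 6, 7, 9, 12, 14, 18, 21, 27, 28, 36, 42, 54, 63, 84, 108, 126, 189, 252, 378, 756]. For each d | 756:
  d = 1: Id(1) · d(756/1) = 1 · 24 = 24
  d = 2: Id(2) · d(756/2) = 2 · 16 = 32
  d = 3: Id(3) · d(756/3) = 3 · 18 = 54
  d = 4: Id(4) · d(756/4) = 4 · 8 = 32
  d = 6: Id(6) · d(756/6) = 6 · 12 = 72
  d = 7: Id(7) · d(756/7) = 7 · 12 = 84
  d = 9: Id(9) · d(756/9) = 9 · 12 = 108
  d = 12: Id(12) · d(756/12) = 12 · 6 = 72
  d = 14: Id(14) · d(756/14) = 14 · 8 = 112
  d = 18: Id(18) · d(756/18) = 18 · 8 = 144
  d = 21: Id(21) · d(756/21) = 21 · 9 = 189
  d = 27: Id(27) · d(756/27) = 27 · 6 = 162
  d = 28: Id(28) · d(756/28) = 28 · 4 = 112
  d = 36: Id(36) · d(756/36) = 36 · 4 = 144
  d = 42: Id(42) · d(756/42) = 42 · 6 = 252
  d = 54: Id(54) · d(756/54) = 54 · 4 = 216
  d = 63: Id(63) · d(756/63) = 63 · 6 = 378
  d = 84: Id(84) · d(756/84) = 84 · 3 = 252
  d = 108: Id(108) · d(756/108) = 108 · 2 = 216
  d = 126: Id(126) · d(756/126) = 126 · 4 = 504
  d = 189: Id(189) · d(756/189) = 189 · 3 = 567
  d = 252: Id(252) · d(756/252) = 252 · 2 = 504
  d = 378: Id(378) · d(756/378) = 378 · 2 = 756
  d = 756: Id(756) · d(756/756) = 756 · 1 = 756
Summing: (Id * d)(756) = 24 + 32 + 54 + 32 + 72 + 84 + 108 + 72 + 112 + 144 + 189 + 162 + 112 + 144 + 252 + 216 + 378 + 252 + 216 + 504 + 567 + 504 + 756 + 756 = 5742.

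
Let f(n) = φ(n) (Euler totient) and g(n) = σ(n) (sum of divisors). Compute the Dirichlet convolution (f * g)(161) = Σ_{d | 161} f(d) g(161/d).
(φ * σ)(161) = 644

Divisors of 161: [1, 7, 23, 161]. For each d | 161:
  d = 1: φ(1) · σ(161/1) = 1 · 192 = 192
  d = 7: φ(7) · σ(161/7) = 6 · 24 = 144
  d = 23: φ(23) · σ(161/23) = 22 · 8 = 176
  d = 161: φ(161) · σ(161/161) = 132 · 1 = 132
Summing: (φ * σ)(161) = 192 + 144 + 176 + 132 = 644.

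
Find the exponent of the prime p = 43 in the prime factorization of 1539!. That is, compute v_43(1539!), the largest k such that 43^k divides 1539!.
v_43(1539!) = 35

Legendre's formula: v_p(n!) = Σ_{k ≥ 1} ⌊n / p^k⌋. For p = 43, n = 1539, the terms are:
  ⌊1539/43^1⌋ = ⌊1539/43⌋ = 35
(the next term ⌊1539/43^2⌋ = 0, terminating the sum). Summing: v_43(1539!) = 35 = 35.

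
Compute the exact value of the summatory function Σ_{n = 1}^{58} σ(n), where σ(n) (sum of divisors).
Σ_{n ≤ 58} σ(n) = 2786

Compute σ(n) for each 1 ≤ n ≤ 58: σ(1) = 1, σ(2) = 3, σ(3) = 4, σ(4) = 7, σ(5) = 6, σ(6) = 12, σ(7) = 8, σ(8) = 15, σ(9) = 13, σ(10) = 18, σ(11) = 12, σ(12) = 28, σ(13) = 14, σ(14) = 24, σ(15) = 24, σ(16) = 31, σ(17) = 18, σ(18) = 39, σ(19) = 20, σ(20) = 42, σ(21) = 32, σ(22) = 36, σ(23) = 24, σ(24) = 60, σ(25) = 31, σ(26) = 42, σ(27) = 40, σ(28) = 56, σ(29) = 30, σ(30) = 72, σ(31) = 32, σ(32) = 63, σ(33) = 48, σ(34) = 54, σ(35) = 48, σ(36) = 91, σ(37) = 38, σ(38) = 60, σ(39) = 56, σ(40) = 90, σ(41) = 42, σ(42) = 96, σ(43) = 44, σ(44) = 84, σ(45) = 78, σ(46) = 72, σ(47) = 48, σ(48) = 124, σ(49) = 57, σ(50) = 93, σ(51) = 72, σ(52) = 98, σ(53) = 54, σ(54) = 120, σ(55) = 72, σ(56) = 120, σ(57) = 80, σ(58) = 90. Summing all 58 values: 2786. (Average order: Σ_{n ≤ x} σ(n) ~ (π²/12) x². For x = 58, (π²/12)·58² ≈ 2766.78.)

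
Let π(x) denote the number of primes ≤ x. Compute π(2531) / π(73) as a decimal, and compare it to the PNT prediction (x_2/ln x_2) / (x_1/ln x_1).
π(2531)/π(73) = 370/21 ≈ 17.6190;  PNT prediction ≈ 18.9827.

π(73) = 21 and π(2531) = 370, so π(2531)/π(73) ≈ 17.6190. The PNT-predicted ratio is (2531/ln(2531)) / (73/ln(73)) ≈ 18.9827. The two agree to within a few percent, as expected.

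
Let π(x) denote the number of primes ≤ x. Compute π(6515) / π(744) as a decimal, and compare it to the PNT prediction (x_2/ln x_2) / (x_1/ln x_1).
π(6515)/π(744) = 842/132 ≈ 6.3788;  PNT prediction ≈ 6.5931.

π(744) = 132 and π(6515) = 842, so π(6515)/π(744) ≈ 6.3788. The PNT-predicted ratio is (6515/ln(6515)) / (744/ln(744)) ≈ 6.5931. The two agree to within a few percent, as expected.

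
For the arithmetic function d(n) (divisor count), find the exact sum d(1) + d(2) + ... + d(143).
Σ_{n ≤ 143} d(n) = 731

Compute d(n) for each 1 ≤ n ≤ 143: d(1) = 1, d(2) = 2, d(3) = 2, d(4) = 3, d(5) = 2, d(6) = 4, d(7) = 2, d(8) = 4, d(9) = 3, d(10) = 4, d(11) = 2, d(12) = 6, d(13) = 2, d(14) = 4, d(15) = 4, d(16) = 5, d(17) = 2, d(18) = 6, d(19) = 2, d(20) = 6, d(21) = 4, d(22) = 4, d(23) = 2, d(24) = 8, d(25) = 3, d(26) = 4, d(27) = 4, d(28) = 6, d(29) = 2, d(30) = 8, d(31) = 2, d(32) = 6, d(33) = 4, d(34) = 4, d(35) = 4, d(36) = 9, d(37) = 2, d(38) = 4, d(39) = 4, d(40) = 8, d(41) = 2, d(42) = 8, d(43) = 2, d(44) = 6, d(45) = 6, d(46) = 4, d(47) = 2, d(48) = 10, d(49) = 3, d(50) = 6, d(51) = 4, d(52) = 6, d(53) = 2, d(54) = 8, d(55) = 4, d(56) = 8, d(57) = 4, d(58) = 4, d(59) = 2, d(60) = 12, d(61) = 2, d(62) = 4, d(63) = 6, d(64) = 7, d(65) = 4, d(66) = 8, d(67) = 2, d(68) = 6, d(69) = 4, d(70) = 8, d(71) = 2, d(72) = 12, d(73) = 2, d(74) = 4, d(75) = 6, d(76) = 6, d(77) = 4, d(78) = 8, d(79) = 2, d(80) = 10, d(81) = 5, d(82) = 4, d(83) = 2, d(84) = 12, d(85) = 4, d(86) = 4, d(87) = 4, d(88) = 8, d(89) = 2, d(90) = 12, d(91) = 4, d(92) = 6, d(93) = 4, d(94) = 4, d(95) = 4, d(96) = 12, d(97) = 2, d(98) = 6, d(99) = 6, d(100) = 9, d(101) = 2, d(102) = 8, d(103) = 2, d(104) = 8, d(105) = 8, d(106) = 4, d(107) = 2, d(108) = 12, d(109) = 2, d(110) = 8, d(111) = 4, d(112) = 10, d(113) = 2, d(114) = 8, d(115) = 4, d(116) = 6, d(117) = 6, d(118) = 4, d(119) = 4, d(120) = 16, d(121) = 3, d(122) = 4, d(123) = 4, d(124) = 6, d(125) = 4, d(126) = 12, d(127) = 2, d(128) = 8, d(129) = 4, d(130) = 8, d(131) = 2, d(132) = 12, d(133) = 4, d(134) = 4, d(135) = 8, d(136) = 8, d(137) = 2, d(138) = 8, d(139) = 2, d(140) = 12, d(141) = 4, d(142) = 4, d(143) = 4. Summing all 143 values: 731. (Dirichlet's divisor formula: Σ_{n ≤ x} d(n) = x ln(x) + (2γ − 1) x + O(√x). For x = 143, the asymptotic estimate is ≈ 731.77.)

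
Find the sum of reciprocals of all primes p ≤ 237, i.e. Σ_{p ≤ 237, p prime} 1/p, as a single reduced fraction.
Σ 1/p = 8762990377702925264993654890050782886250854676753323401606562622367345144099360398279019780479/4445236185272185438169240794291312557432222642727183809026451438704160103479600800432029464270

π(237) = 51, so the primes ≤ 237 are [2, 3, 5, 7, 11, 13, 17, 19, 23, 29, 31, 37, 41, 43, 47, 53, 59, 61, 67, 71, 73, 79, 83, 89, 97, 101, 103, 107, 109, 113, 127, 131, 137, 139, 149, 151, 157, 163, 167, 173, 179, 181, 191, 193, 197, 199, 211, 223, 227, 229, 233]. Summing 1/p over these primes: 8762990377702925264993654890050782886250854676753323401606562622367345144099360398279019780479/4445236185272185438169240794291312557432222642727183809026451438704160103479600800432029464270 ≈ 1.9713. Mertens estimate ln ln(237) + 0.2615 ≈ 1.9604.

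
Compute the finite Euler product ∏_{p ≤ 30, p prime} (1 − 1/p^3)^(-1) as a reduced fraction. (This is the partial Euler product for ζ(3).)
∏ = 1089297728822056325/906313660797210624

The primes p ≤ 30 are [2, 3, 5, 7, 11, 13, 17, 19, 23, 29]. For each prime, (1 − 1/p^3)^(-1) = p^3 / (p^3 − 1). The product is (1 − 1/2^3)^(-1), (1 − 1/3^3)^(-1), (1 − 1/5^3)^(-1), (1 − 1/7^3)^(-1), (1 − 1/11^3)^(-1), (1 − 1/13^3)^(-1), (1 − 1/17^3)^(-1), (1 − 1/19^3)^(-1), (1 − 1/23^3)^(-1), (1 − 1/29^3)^(-1) = ∏ p^3 / (p^3 − 1) = 1089297728822056325/906313660797210624.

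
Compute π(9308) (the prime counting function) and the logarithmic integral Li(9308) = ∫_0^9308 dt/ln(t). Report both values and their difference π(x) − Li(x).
π(9308) = 1151;  Li(9308) ≈ 1170.71;  π(x) − Li(x) ≈ -19.71.

Direct count of primes ≤ 9308 gives π(9308) = 1151. Numerical evaluation of the logarithmic integral gives Li(9308) ≈ 1170.71. The difference π(x) − Li(x) ≈ -19.71 is typically negative for small/moderate x (Li(x) overestimates), though Littlewood's theorem shows this sign changes infinitely often.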